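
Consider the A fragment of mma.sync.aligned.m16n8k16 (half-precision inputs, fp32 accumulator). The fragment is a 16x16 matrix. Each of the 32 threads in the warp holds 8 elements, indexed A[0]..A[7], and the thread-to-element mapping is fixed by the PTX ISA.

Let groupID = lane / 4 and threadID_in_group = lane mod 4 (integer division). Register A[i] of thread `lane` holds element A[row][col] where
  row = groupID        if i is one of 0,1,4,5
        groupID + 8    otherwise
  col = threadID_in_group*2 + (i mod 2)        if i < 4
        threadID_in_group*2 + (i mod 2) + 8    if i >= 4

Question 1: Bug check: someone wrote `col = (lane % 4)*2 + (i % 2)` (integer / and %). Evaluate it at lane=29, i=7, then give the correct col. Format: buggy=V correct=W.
buggy=3 correct=11

`(lane % 4)*2 + (i % 2)`[29,7]->3
lane 29: gid=7 (29/4), tid=1 (29%4)
i=7: r=7+8=15, c=1*2+1+8=11
col: 3 vs 11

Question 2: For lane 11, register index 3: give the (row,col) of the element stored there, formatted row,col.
10,7

lane 11->11/4=2, 11 mod 4=3
i=3  r:2+8->10  c:2·3+1+0->7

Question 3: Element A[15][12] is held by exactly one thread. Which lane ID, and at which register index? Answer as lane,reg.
30,6

r: 15->gid=7,r8=1  c: 12->c8=1,tid=2,i&1=0
L=7*4+2=30  i=1*4+1*2+0=6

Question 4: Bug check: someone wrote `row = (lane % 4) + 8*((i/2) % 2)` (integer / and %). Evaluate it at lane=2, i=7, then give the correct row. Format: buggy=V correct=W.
buggy=10 correct=8

`(lane % 4) + 8*((i/2) % 2)`[2,7]⇒10
L=2⇒gr=2>>2=0, th=2&3=2
[7]⇒row 0+8=8  col 2·2+1+8=13
row: 10 vs 8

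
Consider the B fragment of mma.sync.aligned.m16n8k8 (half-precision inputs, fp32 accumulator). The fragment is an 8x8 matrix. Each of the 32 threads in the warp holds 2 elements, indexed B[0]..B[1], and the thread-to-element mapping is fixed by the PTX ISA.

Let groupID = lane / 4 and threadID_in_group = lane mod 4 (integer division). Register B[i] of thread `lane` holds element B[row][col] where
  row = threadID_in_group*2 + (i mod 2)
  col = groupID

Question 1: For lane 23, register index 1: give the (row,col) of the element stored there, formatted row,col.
7,5

23: gid=5,tid=3
[1] (3*2+1,5) = (7,5)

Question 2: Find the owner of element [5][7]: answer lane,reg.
30,1

c:7=>grp=7  r:5=>tig=2,lo=1
L=7*4+2=30  i=1=1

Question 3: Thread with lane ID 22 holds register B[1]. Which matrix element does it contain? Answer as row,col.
5,5

lane 22=>22/4=5, 22 mod 4=2
i=1  r:2·2+1=>5  c:5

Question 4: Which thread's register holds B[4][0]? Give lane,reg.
c=0⇒gr=0  r=4⇒th=2,odd=0
L=0*4+2=2  i=0=0

2,0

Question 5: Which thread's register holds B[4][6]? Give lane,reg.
c: 6->gid=6  r: 4->tid=2,i&1=0
L=6*4+2=26  i=0=0

26,0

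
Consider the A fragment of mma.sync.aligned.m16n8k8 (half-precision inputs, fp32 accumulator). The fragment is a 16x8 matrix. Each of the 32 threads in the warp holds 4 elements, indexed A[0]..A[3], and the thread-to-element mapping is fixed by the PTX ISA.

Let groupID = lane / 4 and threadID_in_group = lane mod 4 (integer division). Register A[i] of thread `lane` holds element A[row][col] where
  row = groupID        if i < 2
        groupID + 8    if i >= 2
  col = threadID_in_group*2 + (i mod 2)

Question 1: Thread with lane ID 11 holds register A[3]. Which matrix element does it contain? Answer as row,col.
10,7

11: G=2,T=3
[3] (2+8,3*2+1) = (10,7)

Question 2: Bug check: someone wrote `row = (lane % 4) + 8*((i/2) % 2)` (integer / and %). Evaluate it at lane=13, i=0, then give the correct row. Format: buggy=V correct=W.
`(lane % 4) + 8*((i/2) % 2)`[13,0]→1
lane 13: G=3 (13/4), T=1 (13%4)
i=0: r=3+0=3, c=1*2+0=2
row: 1 vs 3

buggy=1 correct=3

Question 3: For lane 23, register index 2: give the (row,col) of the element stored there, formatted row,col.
13,6

23: G=5,T=3
[2] (5+8,3*2+0) = (13,6)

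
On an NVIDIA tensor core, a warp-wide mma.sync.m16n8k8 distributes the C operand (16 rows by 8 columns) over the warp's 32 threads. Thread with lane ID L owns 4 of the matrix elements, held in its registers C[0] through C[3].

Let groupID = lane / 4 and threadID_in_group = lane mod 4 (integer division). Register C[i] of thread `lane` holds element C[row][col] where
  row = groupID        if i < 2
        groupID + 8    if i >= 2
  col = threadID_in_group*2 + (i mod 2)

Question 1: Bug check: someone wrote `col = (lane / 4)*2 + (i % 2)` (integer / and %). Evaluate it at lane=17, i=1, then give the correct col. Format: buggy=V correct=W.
`(lane / 4)*2 + (i % 2)`[17,1]=>9
17: grp=4,tig=1
[1] (4+0,1*2+1) = (4,3)
col: 9 vs 3

buggy=9 correct=3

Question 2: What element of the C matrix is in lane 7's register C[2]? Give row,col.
9,6

lane 7⇒7/4=1, 7 mod 4=3
i=2  r:1+8⇒9  c:2·3+0⇒6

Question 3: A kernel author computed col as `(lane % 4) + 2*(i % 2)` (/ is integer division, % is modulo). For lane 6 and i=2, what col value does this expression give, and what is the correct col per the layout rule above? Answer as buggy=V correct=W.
`(lane % 4) + 2*(i % 2)`[6,2]⇒2
L=6⇒gr=6>>2=1, th=6&3=2
[2]⇒row 1+8=9  col 2·2+0=4
col: 2 vs 4

buggy=2 correct=4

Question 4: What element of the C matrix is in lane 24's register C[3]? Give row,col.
lane 24: g=6 (24/4), t=0 (24%4)
i=3: r=6+8=14, c=0*2+1=1

14,1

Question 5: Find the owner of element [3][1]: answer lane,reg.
r=3⇒gr=3,Rb=0  c=1⇒th=0,odd=1
L=3*4+0=12  i=0*2+1=1

12,1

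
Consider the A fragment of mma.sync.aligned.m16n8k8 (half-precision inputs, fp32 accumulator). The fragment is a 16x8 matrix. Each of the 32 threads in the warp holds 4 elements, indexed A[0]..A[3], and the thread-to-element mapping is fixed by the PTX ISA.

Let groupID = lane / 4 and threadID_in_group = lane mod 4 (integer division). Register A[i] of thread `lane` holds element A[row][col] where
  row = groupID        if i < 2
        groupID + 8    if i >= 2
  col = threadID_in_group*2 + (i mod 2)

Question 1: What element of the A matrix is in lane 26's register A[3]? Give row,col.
26: grp=6,tig=2
[3] (6+8,2*2+1) = (14,5)

14,5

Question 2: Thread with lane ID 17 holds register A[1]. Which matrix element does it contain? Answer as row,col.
lane 17: gid=4 (17/4), tid=1 (17%4)
i=1: r=4+0=4, c=1*2+1=3

4,3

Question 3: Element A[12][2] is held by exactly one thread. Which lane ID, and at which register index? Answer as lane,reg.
17,2

r:12=>grp=4,rB=1  c:2=>tig=1,lo=0
L=4*4+1=17  i=1*2+0=2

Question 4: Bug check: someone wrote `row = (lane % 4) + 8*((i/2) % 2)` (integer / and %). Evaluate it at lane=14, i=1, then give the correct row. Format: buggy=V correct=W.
`(lane % 4) + 8*((i/2) % 2)`[14,1]=>2
lane 14=>14/4=3, 14 mod 4=2
i=1  r:3+0=>3  c:2·2+1=>5
row: 2 vs 3

buggy=2 correct=3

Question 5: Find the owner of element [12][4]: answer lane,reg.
r=12→G=4,rhi=1  c=4→T=2,p=0
L=4*4+2=18  i=1*2+0=2

18,2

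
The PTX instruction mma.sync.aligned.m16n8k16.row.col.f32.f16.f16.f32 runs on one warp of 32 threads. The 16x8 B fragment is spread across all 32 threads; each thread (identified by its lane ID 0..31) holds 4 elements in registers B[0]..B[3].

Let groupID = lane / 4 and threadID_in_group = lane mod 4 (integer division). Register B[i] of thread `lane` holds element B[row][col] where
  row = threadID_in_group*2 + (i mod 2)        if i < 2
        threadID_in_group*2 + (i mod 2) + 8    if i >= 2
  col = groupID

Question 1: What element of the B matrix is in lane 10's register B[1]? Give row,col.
10: g=2,t=2
[1] (2*2+1+0,2) = (5,2)

5,2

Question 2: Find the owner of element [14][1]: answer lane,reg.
c=1→G=1  r=14→rhi=1,T=3,p=0
L=1*4+3=7  i=1*2+0=2

7,2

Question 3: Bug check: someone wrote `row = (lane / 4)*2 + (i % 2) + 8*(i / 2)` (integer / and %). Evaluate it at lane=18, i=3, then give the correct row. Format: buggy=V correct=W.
`(lane / 4)*2 + (i % 2) + 8*(i / 2)`[18,3]->17
L=18->gid=18>>2=4, tid=18&3=2
[3]->row 2·2+1+8=13  col gid=4
row: 17 vs 13

buggy=17 correct=13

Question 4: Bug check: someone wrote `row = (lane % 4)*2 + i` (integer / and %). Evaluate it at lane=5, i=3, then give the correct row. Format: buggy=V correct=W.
`(lane % 4)*2 + i`[5,3]=>5
5: grp=1,tig=1
[3] (1*2+1+8,1) = (11,1)
row: 5 vs 11

buggy=5 correct=11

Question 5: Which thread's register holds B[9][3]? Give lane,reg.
c=3→G=3  r=9→rhi=1,T=0,p=1
L=3*4+0=12  i=1*2+1=3

12,3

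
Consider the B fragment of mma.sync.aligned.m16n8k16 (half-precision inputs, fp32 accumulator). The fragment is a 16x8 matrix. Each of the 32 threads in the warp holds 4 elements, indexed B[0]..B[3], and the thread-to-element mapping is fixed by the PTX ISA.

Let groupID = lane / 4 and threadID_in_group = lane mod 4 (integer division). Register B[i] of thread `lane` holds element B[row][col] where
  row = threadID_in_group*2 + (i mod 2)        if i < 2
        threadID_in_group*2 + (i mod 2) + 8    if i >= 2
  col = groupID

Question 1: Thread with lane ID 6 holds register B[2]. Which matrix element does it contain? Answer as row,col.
12,1

6: G=1,T=2
[2] (2*2+0+8,1) = (12,1)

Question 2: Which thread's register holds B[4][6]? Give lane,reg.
c: 6->gid=6  r: 4->r8=0,tid=2,i&1=0
L=6*4+2=26  i=0*2+0=0

26,0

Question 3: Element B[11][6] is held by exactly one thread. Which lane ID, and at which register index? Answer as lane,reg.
c=6->g=6  r=11->rb=1,t=1,b0=1
L=6*4+1=25  i=1*2+1=3

25,3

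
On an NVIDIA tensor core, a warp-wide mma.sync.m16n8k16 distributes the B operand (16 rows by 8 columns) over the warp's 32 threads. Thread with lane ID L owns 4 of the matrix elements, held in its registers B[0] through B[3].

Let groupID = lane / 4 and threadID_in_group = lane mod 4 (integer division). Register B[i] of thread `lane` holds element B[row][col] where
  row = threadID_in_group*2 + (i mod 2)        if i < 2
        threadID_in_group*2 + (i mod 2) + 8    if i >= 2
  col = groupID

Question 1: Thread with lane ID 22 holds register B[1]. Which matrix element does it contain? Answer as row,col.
5,5

22: gid=5,tid=2
[1] (2*2+1+0,5) = (5,5)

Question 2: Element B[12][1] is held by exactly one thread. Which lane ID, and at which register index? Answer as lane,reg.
c:1=>grp=1  r:12=>rB=1,tig=2,lo=0
L=1*4+2=6  i=1*2+0=2

6,2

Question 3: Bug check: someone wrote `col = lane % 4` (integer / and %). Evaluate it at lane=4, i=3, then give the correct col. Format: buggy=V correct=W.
`lane % 4`[4,3]⇒0
4: gr=1,th=0
[3] (0*2+1+8,1) = (9,1)
col: 0 vs 1

buggy=0 correct=1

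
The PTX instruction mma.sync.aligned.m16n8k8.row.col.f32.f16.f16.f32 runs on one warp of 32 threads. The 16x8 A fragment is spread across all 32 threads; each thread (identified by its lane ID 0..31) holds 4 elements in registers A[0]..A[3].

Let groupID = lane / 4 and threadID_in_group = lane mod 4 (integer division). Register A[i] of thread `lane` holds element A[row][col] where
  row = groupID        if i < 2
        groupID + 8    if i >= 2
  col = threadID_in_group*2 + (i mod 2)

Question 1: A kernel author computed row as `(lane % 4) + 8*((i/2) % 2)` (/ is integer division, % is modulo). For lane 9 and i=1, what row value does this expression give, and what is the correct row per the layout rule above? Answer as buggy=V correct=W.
buggy=1 correct=2

`(lane % 4) + 8*((i/2) % 2)`[9,1]=>1
9: grp=2,tig=1
[1] (2+0,1*2+1) = (2,3)
row: 1 vs 2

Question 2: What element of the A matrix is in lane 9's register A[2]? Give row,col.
lane 9: grp=2 (9/4), tig=1 (9%4)
i=2: r=2+8=10, c=1*2+0=2

10,2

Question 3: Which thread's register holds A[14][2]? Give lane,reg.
25,2

r=14⇒gr=6,Rb=1  c=2⇒th=1,odd=0
L=6*4+1=25  i=1*2+0=2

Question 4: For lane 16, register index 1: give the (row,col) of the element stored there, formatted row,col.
4,1

16: gid=4,tid=0
[1] (4+0,0*2+1) = (4,1)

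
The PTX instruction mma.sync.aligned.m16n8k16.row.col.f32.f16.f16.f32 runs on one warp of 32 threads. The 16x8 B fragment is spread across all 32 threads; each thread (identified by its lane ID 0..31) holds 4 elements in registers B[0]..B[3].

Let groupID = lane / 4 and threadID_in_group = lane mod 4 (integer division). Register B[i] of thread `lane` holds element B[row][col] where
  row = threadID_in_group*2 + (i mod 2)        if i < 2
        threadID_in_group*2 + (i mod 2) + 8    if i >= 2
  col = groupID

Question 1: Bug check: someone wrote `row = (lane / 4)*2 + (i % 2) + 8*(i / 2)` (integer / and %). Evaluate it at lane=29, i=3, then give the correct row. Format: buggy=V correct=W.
`(lane / 4)*2 + (i % 2) + 8*(i / 2)`[29,3]→23
lane 29: G=7 (29/4), T=1 (29%4)
i=3: r=1*2+1+8=11, c=G=7
row: 23 vs 11

buggy=23 correct=11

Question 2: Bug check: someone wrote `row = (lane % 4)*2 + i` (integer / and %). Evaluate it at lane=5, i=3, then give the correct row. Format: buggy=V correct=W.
buggy=5 correct=11

`(lane % 4)*2 + i`[5,3]->5
L=5->g=5>>2=1, t=5&3=1
[3]->row 1·2+1+8=11  col g=1
row: 5 vs 11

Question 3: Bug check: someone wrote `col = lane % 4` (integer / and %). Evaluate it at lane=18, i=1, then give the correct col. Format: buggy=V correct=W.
`lane % 4`[18,1]→2
lane 18→18/4=4, 18 mod 4=2
i=1  r:2·2+1+0→5  c:4
col: 2 vs 4

buggy=2 correct=4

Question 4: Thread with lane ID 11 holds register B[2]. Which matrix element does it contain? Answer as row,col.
14,2

L=11->g=11>>2=2, t=11&3=3
[2]->row 3·2+0+8=14  col g=2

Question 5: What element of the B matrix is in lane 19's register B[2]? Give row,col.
14,4

lane 19: G=4 (19/4), T=3 (19%4)
i=2: r=3*2+0+8=14, c=G=4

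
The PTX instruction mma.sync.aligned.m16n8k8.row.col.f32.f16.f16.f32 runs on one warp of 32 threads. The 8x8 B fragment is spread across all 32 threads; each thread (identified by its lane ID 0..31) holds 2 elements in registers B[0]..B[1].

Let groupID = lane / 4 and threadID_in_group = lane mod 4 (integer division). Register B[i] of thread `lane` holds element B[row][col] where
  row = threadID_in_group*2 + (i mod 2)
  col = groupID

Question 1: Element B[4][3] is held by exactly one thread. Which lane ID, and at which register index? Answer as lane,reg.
c: 3->gid=3  r: 4->tid=2,i&1=0
L=3*4+2=14  i=0=0

14,0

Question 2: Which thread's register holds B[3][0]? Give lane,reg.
1,1

c=0⇒gr=0  r=3⇒th=1,odd=1
L=0*4+1=1  i=1=1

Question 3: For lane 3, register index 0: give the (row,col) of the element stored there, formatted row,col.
6,0

lane 3: g=0 (3/4), t=3 (3%4)
i=0: r=3*2+0=6, c=g=0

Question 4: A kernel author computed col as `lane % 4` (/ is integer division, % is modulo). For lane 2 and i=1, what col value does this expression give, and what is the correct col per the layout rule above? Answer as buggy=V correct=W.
`lane % 4`[2,1]⇒2
L=2⇒gr=2>>2=0, th=2&3=2
[1]⇒row 2·2+1=5  col gr=0
col: 2 vs 0

buggy=2 correct=0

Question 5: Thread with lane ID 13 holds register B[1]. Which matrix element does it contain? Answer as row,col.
3,3

L=13→G=13>>2=3, T=13&3=1
[1]→row 1·2+1=3  col G=3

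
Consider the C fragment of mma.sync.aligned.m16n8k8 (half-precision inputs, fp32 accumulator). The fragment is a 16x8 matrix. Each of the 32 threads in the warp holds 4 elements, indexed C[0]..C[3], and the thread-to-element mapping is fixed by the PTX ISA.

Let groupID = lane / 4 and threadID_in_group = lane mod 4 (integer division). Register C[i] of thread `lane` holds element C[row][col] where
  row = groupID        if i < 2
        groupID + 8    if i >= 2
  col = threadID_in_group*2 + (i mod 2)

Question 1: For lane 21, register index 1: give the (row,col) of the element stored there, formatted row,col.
21: gr=5,th=1
[1] (5+0,1*2+1) = (5,3)

5,3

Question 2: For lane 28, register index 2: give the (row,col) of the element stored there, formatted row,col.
L=28→G=28>>2=7, T=28&3=0
[2]→row 7+8=15  col 0·2+0=0

15,0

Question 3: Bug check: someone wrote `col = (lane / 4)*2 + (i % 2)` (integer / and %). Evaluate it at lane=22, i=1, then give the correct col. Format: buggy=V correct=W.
`(lane / 4)*2 + (i % 2)`[22,1]->11
lane 22->22/4=5, 22 mod 4=2
i=1  r:5+0->5  c:2·2+1->5
col: 11 vs 5

buggy=11 correct=5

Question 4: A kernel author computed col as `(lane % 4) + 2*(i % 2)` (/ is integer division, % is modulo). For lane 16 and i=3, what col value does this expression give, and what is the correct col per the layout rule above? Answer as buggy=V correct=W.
`(lane % 4) + 2*(i % 2)`[16,3]→2
16: G=4,T=0
[3] (4+8,0*2+1) = (12,1)
col: 2 vs 1

buggy=2 correct=1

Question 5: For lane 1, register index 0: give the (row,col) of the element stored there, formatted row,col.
0,2

lane 1->1/4=0, 1 mod 4=1
i=0  r:0+0->0  c:2·1+0->2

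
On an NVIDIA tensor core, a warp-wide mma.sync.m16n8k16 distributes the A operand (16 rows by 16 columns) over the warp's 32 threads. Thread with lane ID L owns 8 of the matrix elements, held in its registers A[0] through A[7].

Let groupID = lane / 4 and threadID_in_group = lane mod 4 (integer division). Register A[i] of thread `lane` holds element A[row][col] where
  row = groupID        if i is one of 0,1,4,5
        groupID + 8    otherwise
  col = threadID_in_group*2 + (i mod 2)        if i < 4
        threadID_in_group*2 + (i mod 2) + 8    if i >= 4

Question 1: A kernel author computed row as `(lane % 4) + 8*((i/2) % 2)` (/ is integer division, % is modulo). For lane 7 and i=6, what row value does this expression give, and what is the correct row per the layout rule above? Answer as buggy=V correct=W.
`(lane % 4) + 8*((i/2) % 2)`[7,6]⇒11
lane 7⇒7/4=1, 7 mod 4=3
i=6  r:1+8⇒9  c:2·3+0+8⇒14
row: 11 vs 9

buggy=11 correct=9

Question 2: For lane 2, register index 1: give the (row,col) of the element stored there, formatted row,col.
0,5

lane 2=>2/4=0, 2 mod 4=2
i=1  r:0+0=>0  c:2·2+1+0=>5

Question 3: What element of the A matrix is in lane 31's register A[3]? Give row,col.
lane 31->31/4=7, 31 mod 4=3
i=3  r:7+8->15  c:2·3+1+0->7

15,7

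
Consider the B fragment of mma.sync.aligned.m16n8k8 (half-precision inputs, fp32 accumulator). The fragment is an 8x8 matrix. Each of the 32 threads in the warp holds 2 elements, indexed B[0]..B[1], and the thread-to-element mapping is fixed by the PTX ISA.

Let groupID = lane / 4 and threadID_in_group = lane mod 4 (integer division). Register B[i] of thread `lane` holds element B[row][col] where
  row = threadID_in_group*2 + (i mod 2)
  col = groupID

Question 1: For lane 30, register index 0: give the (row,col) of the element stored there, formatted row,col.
lane 30->30/4=7, 30 mod 4=2
i=0  r:2·2+0->4  c:7

4,7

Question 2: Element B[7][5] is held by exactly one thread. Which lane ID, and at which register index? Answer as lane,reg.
c:5=>grp=5  r:7=>tig=3,lo=1
L=5*4+3=23  i=1=1

23,1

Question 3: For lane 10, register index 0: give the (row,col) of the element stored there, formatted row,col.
lane 10⇒10/4=2, 10 mod 4=2
i=0  r:2·2+0⇒4  c:2

4,2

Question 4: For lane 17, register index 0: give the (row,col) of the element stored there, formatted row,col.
2,4

17: gr=4,th=1
[0] (1*2+0,4) = (2,4)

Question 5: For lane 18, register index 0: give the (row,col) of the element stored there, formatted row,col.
4,4

18: g=4,t=2
[0] (2*2+0,4) = (4,4)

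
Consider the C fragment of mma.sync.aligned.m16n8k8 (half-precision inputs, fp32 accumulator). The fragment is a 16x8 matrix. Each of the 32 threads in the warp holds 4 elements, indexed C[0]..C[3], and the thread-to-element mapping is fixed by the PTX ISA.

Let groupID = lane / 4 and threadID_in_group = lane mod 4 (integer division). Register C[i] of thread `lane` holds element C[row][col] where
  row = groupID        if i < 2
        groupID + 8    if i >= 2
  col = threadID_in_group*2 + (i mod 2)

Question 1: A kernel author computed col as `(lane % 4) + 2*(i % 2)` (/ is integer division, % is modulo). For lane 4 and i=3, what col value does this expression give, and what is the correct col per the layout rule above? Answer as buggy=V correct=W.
buggy=2 correct=1

`(lane % 4) + 2*(i % 2)`[4,3]⇒2
lane 4: gr=1 (4/4), th=0 (4%4)
i=3: r=1+8=9, c=0*2+1=1
col: 2 vs 1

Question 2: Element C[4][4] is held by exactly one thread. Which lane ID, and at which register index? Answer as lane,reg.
18,0

r: 4->gid=4,r8=0  c: 4->tid=2,i&1=0
L=4*4+2=18  i=0*2+0=0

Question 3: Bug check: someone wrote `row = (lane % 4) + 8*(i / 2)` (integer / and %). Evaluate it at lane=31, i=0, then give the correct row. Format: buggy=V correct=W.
`(lane % 4) + 8*(i / 2)`[31,0]→3
L=31→G=31>>2=7, T=31&3=3
[0]→row 7+0=7  col 3·2+0=6
row: 3 vs 7

buggy=3 correct=7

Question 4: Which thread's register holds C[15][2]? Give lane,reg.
29,2

r=15->g=7,rb=1  c=2->t=1,b0=0
L=7*4+1=29  i=1*2+0=2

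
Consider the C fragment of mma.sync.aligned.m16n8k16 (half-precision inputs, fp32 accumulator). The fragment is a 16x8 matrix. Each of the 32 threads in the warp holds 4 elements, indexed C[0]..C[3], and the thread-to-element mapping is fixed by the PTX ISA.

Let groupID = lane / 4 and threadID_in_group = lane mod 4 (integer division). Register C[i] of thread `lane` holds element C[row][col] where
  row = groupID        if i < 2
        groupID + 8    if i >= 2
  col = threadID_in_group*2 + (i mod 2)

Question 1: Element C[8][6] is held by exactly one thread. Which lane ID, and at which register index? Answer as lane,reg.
3,2

r=8⇒gr=0,Rb=1  c=6⇒th=3,odd=0
L=0*4+3=3  i=1*2+0=2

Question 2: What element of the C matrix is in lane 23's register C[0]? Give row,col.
5,6

23: grp=5,tig=3
[0] (5+0,3*2+0) = (5,6)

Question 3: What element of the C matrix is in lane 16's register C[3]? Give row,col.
12,1

L=16→G=16>>2=4, T=16&3=0
[3]→row 4+8=12  col 0·2+1=1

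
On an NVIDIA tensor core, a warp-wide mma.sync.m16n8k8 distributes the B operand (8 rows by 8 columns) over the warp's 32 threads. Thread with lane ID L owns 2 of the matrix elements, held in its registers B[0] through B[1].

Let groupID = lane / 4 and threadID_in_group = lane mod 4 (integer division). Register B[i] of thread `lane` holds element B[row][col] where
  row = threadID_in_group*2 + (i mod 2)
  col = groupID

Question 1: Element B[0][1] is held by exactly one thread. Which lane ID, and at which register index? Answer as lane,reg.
4,0

c=1->g=1  r=0->t=0,b0=0
L=1*4+0=4  i=0=0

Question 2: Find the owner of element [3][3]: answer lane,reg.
13,1

c=3->g=3  r=3->t=1,b0=1
L=3*4+1=13  i=1=1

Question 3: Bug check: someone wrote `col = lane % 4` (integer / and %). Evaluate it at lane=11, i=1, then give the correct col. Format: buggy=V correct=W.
`lane % 4`[11,1]→3
L=11→G=11>>2=2, T=11&3=3
[1]→row 3·2+1=7  col G=2
col: 3 vs 2

buggy=3 correct=2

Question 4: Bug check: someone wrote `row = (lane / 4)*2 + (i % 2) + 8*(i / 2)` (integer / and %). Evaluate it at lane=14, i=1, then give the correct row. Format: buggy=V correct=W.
buggy=7 correct=5

`(lane / 4)*2 + (i % 2) + 8*(i / 2)`[14,1]⇒7
lane 14⇒14/4=3, 14 mod 4=2
i=1  r:2·2+1⇒5  c:3
row: 7 vs 5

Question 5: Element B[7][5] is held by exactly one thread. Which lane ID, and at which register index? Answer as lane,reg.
c=5->g=5  r=7->t=3,b0=1
L=5*4+3=23  i=1=1

23,1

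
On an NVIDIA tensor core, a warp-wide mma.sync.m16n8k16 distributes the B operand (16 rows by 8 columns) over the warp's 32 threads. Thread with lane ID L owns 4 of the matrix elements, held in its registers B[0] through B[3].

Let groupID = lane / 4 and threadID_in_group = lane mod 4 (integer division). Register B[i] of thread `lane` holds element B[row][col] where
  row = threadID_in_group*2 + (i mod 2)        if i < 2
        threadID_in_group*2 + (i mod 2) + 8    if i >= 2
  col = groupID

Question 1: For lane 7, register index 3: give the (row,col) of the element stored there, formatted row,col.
15,1

7: g=1,t=3
[3] (3*2+1+8,1) = (15,1)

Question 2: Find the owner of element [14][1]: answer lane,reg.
c: 1->gid=1  r: 14->r8=1,tid=3,i&1=0
L=1*4+3=7  i=1*2+0=2

7,2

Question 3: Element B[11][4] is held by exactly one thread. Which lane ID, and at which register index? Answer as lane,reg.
17,3

c=4⇒gr=4  r=11⇒Rb=1,th=1,odd=1
L=4*4+1=17  i=1*2+1=3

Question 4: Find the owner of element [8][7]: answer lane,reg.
28,2

c=7⇒gr=7  r=8⇒Rb=1,th=0,odd=0
L=7*4+0=28  i=1*2+0=2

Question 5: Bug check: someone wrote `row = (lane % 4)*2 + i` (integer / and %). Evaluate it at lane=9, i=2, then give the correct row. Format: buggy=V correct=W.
buggy=4 correct=10

`(lane % 4)*2 + i`[9,2]->4
lane 9->9/4=2, 9 mod 4=1
i=2  r:2·1+0+8->10  c:2
row: 4 vs 10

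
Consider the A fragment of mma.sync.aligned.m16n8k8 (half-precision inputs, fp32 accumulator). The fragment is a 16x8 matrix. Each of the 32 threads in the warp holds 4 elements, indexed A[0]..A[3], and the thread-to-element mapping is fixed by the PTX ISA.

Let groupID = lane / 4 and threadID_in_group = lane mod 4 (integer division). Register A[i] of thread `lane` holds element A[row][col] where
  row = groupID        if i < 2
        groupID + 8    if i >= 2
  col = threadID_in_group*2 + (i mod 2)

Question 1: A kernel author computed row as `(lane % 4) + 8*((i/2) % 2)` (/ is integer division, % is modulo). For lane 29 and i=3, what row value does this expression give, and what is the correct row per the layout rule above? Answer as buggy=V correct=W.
`(lane % 4) + 8*((i/2) % 2)`[29,3]->9
lane 29->29/4=7, 29 mod 4=1
i=3  r:7+8->15  c:2·1+1->3
row: 9 vs 15

buggy=9 correct=15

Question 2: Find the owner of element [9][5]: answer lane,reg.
r=9->g=1,rb=1  c=5->t=2,b0=1
L=1*4+2=6  i=1*2+1=3

6,3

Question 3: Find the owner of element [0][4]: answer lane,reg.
2,0

r:0=>grp=0,rB=0  c:4=>tig=2,lo=0
L=0*4+2=2  i=0*2+0=0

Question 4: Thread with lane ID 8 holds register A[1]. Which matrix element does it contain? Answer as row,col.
2,1

8: grp=2,tig=0
[1] (2+0,0*2+1) = (2,1)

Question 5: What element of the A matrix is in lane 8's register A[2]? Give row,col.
10,0

L=8⇒gr=8>>2=2, th=8&3=0
[2]⇒row 2+8=10  col 0·2+0=0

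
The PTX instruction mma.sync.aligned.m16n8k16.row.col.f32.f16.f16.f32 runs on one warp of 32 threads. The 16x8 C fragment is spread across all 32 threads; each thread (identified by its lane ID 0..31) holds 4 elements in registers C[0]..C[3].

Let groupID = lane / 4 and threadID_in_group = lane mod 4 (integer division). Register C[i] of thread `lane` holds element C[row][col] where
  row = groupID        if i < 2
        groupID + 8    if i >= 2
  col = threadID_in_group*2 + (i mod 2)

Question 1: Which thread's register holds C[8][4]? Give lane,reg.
2,2

r=8->g=0,rb=1  c=4->t=2,b0=0
L=0*4+2=2  i=1*2+0=2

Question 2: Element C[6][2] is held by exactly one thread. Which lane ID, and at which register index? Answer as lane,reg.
r: 6->gid=6,r8=0  c: 2->tid=1,i&1=0
L=6*4+1=25  i=0*2+0=0

25,0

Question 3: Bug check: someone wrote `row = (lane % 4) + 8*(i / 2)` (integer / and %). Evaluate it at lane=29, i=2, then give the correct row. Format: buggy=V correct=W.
buggy=9 correct=15

`(lane % 4) + 8*(i / 2)`[29,2]⇒9
lane 29: gr=7 (29/4), th=1 (29%4)
i=2: r=7+8=15, c=1*2+0=2
row: 9 vs 15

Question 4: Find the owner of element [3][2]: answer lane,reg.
13,0

r:3=>grp=3,rB=0  c:2=>tig=1,lo=0
L=3*4+1=13  i=0*2+0=0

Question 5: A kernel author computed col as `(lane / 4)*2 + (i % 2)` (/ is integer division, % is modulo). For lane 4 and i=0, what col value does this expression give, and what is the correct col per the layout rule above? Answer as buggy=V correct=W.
buggy=2 correct=0

`(lane / 4)*2 + (i % 2)`[4,0]→2
L=4→G=4>>2=1, T=4&3=0
[0]→row 1+0=1  col 0·2+0=0
col: 2 vs 0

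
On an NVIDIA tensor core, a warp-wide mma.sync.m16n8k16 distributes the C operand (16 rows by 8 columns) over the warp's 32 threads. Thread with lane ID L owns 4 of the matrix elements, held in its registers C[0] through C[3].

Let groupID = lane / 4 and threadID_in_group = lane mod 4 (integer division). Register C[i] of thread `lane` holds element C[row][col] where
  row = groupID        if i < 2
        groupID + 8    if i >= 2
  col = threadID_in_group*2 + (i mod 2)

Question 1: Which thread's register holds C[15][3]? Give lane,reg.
r=15⇒gr=7,Rb=1  c=3⇒th=1,odd=1
L=7*4+1=29  i=1*2+1=3

29,3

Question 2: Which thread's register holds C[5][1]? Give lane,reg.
20,1

r=5⇒gr=5,Rb=0  c=1⇒th=0,odd=1
L=5*4+0=20  i=0*2+1=1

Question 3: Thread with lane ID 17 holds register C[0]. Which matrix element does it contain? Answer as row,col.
17: gid=4,tid=1
[0] (4+0,1*2+0) = (4,2)

4,2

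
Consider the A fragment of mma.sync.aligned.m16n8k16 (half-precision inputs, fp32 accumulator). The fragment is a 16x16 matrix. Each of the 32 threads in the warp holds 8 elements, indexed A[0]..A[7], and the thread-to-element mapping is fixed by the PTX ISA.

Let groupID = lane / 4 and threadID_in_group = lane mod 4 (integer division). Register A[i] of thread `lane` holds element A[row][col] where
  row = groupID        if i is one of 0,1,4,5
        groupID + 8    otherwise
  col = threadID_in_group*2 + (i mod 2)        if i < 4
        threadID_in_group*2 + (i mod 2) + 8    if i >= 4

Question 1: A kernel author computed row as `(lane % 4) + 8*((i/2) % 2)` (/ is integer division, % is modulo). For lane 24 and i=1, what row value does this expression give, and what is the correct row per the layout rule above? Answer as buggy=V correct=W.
buggy=0 correct=6

`(lane % 4) + 8*((i/2) % 2)`[24,1]⇒0
lane 24⇒24/4=6, 24 mod 4=0
i=1  r:6+0⇒6  c:2·0+1+0⇒1
row: 0 vs 6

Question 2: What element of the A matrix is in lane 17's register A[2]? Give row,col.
17: g=4,t=1
[2] (4+8,1*2+0+0) = (12,2)

12,2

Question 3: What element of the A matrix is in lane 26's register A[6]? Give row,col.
lane 26=>26/4=6, 26 mod 4=2
i=6  r:6+8=>14  c:2·2+0+8=>12

14,12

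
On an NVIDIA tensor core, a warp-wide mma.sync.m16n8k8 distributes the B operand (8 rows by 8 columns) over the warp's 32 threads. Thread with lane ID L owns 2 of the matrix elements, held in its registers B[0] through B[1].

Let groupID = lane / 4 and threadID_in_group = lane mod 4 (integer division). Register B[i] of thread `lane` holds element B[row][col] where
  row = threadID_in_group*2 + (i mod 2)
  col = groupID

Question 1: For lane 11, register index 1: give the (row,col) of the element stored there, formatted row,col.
7,2

L=11⇒gr=11>>2=2, th=11&3=3
[1]⇒row 3·2+1=7  col gr=2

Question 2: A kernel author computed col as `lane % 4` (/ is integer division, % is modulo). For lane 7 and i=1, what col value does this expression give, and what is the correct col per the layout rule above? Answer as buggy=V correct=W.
buggy=3 correct=1

`lane % 4`[7,1]=>3
L=7=>grp=7>>2=1, tig=7&3=3
[1]=>row 3·2+1=7  col grp=1
col: 3 vs 1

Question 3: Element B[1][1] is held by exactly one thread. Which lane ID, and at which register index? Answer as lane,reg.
4,1

c=1->g=1  r=1->t=0,b0=1
L=1*4+0=4  i=1=1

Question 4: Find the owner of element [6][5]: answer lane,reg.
c: 5->gid=5  r: 6->tid=3,i&1=0
L=5*4+3=23  i=0=0

23,0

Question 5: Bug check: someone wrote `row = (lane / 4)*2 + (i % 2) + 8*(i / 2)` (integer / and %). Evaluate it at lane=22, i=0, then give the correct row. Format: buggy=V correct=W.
`(lane / 4)*2 + (i % 2) + 8*(i / 2)`[22,0]->10
L=22->gid=22>>2=5, tid=22&3=2
[0]->row 2·2+0=4  col gid=5
row: 10 vs 4

buggy=10 correct=4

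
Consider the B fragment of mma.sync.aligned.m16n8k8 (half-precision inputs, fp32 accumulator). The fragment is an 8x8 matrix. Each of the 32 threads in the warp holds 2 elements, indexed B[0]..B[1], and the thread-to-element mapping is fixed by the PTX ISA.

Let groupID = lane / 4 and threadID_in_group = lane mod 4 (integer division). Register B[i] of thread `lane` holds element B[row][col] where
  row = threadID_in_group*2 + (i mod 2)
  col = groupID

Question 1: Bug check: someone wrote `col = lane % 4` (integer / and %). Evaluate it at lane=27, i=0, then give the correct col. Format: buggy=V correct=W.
buggy=3 correct=6

`lane % 4`[27,0]→3
lane 27→27/4=6, 27 mod 4=3
i=0  r:2·3+0→6  c:6
col: 3 vs 6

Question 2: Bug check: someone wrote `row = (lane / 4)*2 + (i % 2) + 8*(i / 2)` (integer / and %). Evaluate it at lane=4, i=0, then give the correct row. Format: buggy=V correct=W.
buggy=2 correct=0

`(lane / 4)*2 + (i % 2) + 8*(i / 2)`[4,0]->2
lane 4->4/4=1, 4 mod 4=0
i=0  r:2·0+0->0  c:1
row: 2 vs 0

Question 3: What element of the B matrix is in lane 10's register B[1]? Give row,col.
lane 10: grp=2 (10/4), tig=2 (10%4)
i=1: r=2*2+1=5, c=grp=2

5,2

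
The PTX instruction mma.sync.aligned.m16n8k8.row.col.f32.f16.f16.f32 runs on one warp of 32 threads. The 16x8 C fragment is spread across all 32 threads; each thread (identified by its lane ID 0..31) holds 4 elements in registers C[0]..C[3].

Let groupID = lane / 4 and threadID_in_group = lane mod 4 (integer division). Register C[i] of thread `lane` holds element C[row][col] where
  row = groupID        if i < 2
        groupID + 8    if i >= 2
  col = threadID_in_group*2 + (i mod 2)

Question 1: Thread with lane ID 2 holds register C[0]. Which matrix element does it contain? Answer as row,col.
0,4

2: grp=0,tig=2
[0] (0+0,2*2+0) = (0,4)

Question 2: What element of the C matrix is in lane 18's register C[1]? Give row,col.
4,5

lane 18: gr=4 (18/4), th=2 (18%4)
i=1: r=4+0=4, c=2*2+1=5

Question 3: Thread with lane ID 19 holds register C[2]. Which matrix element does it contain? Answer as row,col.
lane 19: grp=4 (19/4), tig=3 (19%4)
i=2: r=4+8=12, c=3*2+0=6

12,6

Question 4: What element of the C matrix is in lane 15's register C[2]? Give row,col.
11,6

15: gr=3,th=3
[2] (3+8,3*2+0) = (11,6)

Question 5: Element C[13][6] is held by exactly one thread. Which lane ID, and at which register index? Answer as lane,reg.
r: 13->gid=5,r8=1  c: 6->tid=3,i&1=0
L=5*4+3=23  i=1*2+0=2

23,2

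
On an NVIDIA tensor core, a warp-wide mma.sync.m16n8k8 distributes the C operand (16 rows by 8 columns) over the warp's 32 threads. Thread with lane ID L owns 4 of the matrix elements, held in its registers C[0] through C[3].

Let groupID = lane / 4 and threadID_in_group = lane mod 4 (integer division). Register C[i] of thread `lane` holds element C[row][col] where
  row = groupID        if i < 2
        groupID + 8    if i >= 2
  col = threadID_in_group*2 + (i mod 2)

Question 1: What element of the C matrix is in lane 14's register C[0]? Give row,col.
3,4

14: g=3,t=2
[0] (3+0,2*2+0) = (3,4)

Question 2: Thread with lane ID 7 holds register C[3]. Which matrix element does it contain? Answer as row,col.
9,7

lane 7=>7/4=1, 7 mod 4=3
i=3  r:1+8=>9  c:2·3+1=>7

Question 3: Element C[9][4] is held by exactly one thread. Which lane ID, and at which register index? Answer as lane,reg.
r: 9->gid=1,r8=1  c: 4->tid=2,i&1=0
L=1*4+2=6  i=1*2+0=2

6,2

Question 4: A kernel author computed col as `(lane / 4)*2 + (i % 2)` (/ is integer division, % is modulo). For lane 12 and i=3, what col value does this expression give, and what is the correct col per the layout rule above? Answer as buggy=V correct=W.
buggy=7 correct=1

`(lane / 4)*2 + (i % 2)`[12,3]->7
L=12->g=12>>2=3, t=12&3=0
[3]->row 3+8=11  col 0·2+1=1
col: 7 vs 1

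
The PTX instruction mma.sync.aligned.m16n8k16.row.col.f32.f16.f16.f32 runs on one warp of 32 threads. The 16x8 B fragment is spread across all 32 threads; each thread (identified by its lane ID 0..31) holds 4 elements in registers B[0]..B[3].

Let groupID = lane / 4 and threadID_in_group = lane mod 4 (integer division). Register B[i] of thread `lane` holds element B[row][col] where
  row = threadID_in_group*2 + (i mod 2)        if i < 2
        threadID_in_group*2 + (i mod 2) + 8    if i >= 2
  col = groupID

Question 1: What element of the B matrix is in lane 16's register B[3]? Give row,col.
9,4

lane 16: grp=4 (16/4), tig=0 (16%4)
i=3: r=0*2+1+8=9, c=grp=4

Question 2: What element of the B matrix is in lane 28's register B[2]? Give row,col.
28: g=7,t=0
[2] (0*2+0+8,7) = (8,7)

8,7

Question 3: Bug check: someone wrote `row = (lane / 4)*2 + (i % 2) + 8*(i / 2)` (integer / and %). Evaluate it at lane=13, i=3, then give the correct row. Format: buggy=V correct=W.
buggy=15 correct=11

`(lane / 4)*2 + (i % 2) + 8*(i / 2)`[13,3]⇒15
13: gr=3,th=1
[3] (1*2+1+8,3) = (11,3)
row: 15 vs 11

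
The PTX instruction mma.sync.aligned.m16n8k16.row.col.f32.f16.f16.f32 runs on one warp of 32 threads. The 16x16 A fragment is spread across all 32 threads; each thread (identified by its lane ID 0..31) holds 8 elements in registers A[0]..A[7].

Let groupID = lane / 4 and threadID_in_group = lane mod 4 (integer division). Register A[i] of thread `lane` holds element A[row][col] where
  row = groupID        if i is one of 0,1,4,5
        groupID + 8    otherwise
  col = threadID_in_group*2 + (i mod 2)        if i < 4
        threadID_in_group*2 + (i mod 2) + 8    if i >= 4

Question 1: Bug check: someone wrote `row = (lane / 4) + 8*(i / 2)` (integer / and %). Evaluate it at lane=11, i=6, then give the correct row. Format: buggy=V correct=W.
`(lane / 4) + 8*(i / 2)`[11,6]->26
11: g=2,t=3
[6] (2+8,3*2+0+8) = (10,14)
row: 26 vs 10

buggy=26 correct=10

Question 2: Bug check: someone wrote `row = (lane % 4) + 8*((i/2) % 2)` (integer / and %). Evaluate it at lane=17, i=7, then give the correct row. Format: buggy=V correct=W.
buggy=9 correct=12

`(lane % 4) + 8*((i/2) % 2)`[17,7]->9
L=17->gid=17>>2=4, tid=17&3=1
[7]->row 4+8=12  col 1·2+1+8=11
row: 9 vs 12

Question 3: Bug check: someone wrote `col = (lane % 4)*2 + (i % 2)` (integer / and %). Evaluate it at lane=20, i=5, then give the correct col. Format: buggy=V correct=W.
buggy=1 correct=9

`(lane % 4)*2 + (i % 2)`[20,5]⇒1
L=20⇒gr=20>>2=5, th=20&3=0
[5]⇒row 5+0=5  col 0·2+1+8=9
col: 1 vs 9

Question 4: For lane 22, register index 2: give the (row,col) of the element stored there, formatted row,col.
22: grp=5,tig=2
[2] (5+8,2*2+0+0) = (13,4)

13,4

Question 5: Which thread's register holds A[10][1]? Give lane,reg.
8,3

r: 10->gid=2,r8=1  c: 1->c8=0,tid=0,i&1=1
L=2*4+0=8  i=0*4+1*2+1=3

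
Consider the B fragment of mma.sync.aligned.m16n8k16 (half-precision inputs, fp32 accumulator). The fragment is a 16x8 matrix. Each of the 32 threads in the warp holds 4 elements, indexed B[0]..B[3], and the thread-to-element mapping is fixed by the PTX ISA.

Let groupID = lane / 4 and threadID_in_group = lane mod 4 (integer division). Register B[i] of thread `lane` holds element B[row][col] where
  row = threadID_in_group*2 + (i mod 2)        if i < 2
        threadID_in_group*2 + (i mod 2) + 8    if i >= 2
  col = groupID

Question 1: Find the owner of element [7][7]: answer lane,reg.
31,1

c=7⇒gr=7  r=7⇒Rb=0,th=3,odd=1
L=7*4+3=31  i=0*2+1=1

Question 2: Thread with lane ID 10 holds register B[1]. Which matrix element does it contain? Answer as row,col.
lane 10→10/4=2, 10 mod 4=2
i=1  r:2·2+1+0→5  c:2

5,2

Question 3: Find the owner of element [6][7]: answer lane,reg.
c:7=>grp=7  r:6=>rB=0,tig=3,lo=0
L=7*4+3=31  i=0*2+0=0

31,0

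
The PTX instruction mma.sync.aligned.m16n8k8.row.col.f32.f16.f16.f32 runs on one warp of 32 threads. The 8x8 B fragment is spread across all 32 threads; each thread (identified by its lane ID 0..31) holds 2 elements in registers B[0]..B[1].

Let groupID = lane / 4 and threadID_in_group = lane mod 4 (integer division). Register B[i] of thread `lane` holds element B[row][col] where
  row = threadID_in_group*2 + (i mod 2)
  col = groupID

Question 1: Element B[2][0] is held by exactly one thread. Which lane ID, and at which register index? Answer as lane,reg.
1,0

c=0→G=0  r=2→T=1,p=0
L=0*4+1=1  i=0=0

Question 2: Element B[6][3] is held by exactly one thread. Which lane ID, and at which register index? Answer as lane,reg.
15,0

c=3⇒gr=3  r=6⇒th=3,odd=0
L=3*4+3=15  i=0=0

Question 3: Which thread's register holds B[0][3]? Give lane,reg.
12,0

c:3=>grp=3  r:0=>tig=0,lo=0
L=3*4+0=12  i=0=0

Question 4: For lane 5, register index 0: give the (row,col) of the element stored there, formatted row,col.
2,1

L=5->g=5>>2=1, t=5&3=1
[0]->row 1·2+0=2  col g=1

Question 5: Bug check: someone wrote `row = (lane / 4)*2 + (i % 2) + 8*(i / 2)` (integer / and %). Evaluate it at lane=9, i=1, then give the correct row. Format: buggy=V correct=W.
buggy=5 correct=3

`(lane / 4)*2 + (i % 2) + 8*(i / 2)`[9,1]→5
L=9→G=9>>2=2, T=9&3=1
[1]→row 1·2+1=3  col G=2
row: 5 vs 3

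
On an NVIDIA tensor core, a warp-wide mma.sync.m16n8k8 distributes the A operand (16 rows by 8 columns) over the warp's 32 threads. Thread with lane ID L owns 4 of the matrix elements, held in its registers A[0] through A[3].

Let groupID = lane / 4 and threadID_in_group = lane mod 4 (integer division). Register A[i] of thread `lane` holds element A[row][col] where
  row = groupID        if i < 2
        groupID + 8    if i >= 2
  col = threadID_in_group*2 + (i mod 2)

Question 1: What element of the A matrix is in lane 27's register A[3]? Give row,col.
L=27⇒gr=27>>2=6, th=27&3=3
[3]⇒row 6+8=14  col 3·2+1=7

14,7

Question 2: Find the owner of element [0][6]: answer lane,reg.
r=0->g=0,rb=0  c=6->t=3,b0=0
L=0*4+3=3  i=0*2+0=0

3,0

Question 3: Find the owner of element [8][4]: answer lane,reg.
r=8⇒gr=0,Rb=1  c=4⇒th=2,odd=0
L=0*4+2=2  i=1*2+0=2

2,2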